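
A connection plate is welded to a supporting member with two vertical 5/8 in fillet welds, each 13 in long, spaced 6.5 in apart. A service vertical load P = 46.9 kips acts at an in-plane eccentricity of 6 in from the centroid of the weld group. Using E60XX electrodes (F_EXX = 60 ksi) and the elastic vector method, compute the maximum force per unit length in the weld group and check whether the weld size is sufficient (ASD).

Total weld length L_w = 26 in. Treat welds as unit-width lines.
Polar moment about centroid: J = 2[d³/12 + d(b/2)²] = 2[13³/12 + 13×3.25²] = 640.8 in³.
Direct shear f_v = P/L_w = 46.9 / 26 = 1.804 kip/in (vertical).
Torsion M = P·e = 46.9 × 6 = 281.4 kip·in.
Critical point at (x, y) = (3.25, 6.5) from centroid. f_tx = M·y/J = 2.854 kip/in; f_ty = M·x/J = 1.427 kip/in.
Resultant f_max = √[f_tx² + (f_v + f_ty)²] = √[2.854² + (1.804 + 1.427)²] = 4.311 kip/in.
Capacity per unit length: r_n/Ω = (1/2.0) × 0.6 × 60 × (0.707 × 0.625) = 7.954 kip/in.
4.311 ≤ 7.954 → adequate.

f_max ≈ 4.31 kip/in; adequate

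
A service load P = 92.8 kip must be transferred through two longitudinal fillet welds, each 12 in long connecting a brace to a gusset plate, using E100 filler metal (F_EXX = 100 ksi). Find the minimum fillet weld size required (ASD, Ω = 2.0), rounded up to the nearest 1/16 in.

w = 3/16 in

Total weld length L = 24 in.
Required throat t_e = P × Ω / (0.6 F_EXX × L) = 92.8 × 2.0 / (0.6 × 100 × 24) = 0.1289 in.
Required leg w = t_e / 0.707 = 0.1823 in → use 3/16 in.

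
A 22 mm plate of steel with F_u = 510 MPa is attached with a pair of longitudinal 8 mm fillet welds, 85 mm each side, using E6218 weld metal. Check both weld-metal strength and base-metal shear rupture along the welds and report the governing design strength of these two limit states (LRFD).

φR_n ≈ 268 kN (weld metal governs)

E62XX → F_EXX = 620 MPa.
t_e = 0.707 × 8 = 5.656 mm; L = 170 mm.
Weld metal: φR_n = 0.75 × 0.6 × 620 × 5.656 × 170 × 10⁻³ = 268.3 kN.
Base metal (shear rupture): φR_n = 0.75 × 0.6 × 510 × 22 × 170 × 10⁻³ = 858.3 kN.
Governing: weld metal.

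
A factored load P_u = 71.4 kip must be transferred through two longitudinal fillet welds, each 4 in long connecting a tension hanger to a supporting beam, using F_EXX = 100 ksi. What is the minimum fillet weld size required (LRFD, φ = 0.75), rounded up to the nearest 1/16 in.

w = 5/16 in

Total weld length L = 8 in.
Required throat t_e = P_u / (φ × 0.6 F_EXX × L) = 71.4 / (0.75 × 0.6 × 100 × 8) = 0.1983 in.
Required leg w = t_e / 0.707 = 0.2805 in → use 5/16 in.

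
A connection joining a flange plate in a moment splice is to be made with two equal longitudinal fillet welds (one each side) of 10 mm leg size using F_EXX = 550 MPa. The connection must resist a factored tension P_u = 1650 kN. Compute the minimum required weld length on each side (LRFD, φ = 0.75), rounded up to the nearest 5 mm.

L = 475 mm on each side

Throat t_e = 0.707 × 10 = 7.07 mm.
φr_n = 0.75 × 0.6 × 550 × 7.07 × 10⁻³ = 1.75 kN/mm.
L_req = P_u / φr_n = 1650 / 1.75 = 943 mm total.
Per side: 943 / 2 = 471.5 mm.
Round up → use L = 475 mm on each side.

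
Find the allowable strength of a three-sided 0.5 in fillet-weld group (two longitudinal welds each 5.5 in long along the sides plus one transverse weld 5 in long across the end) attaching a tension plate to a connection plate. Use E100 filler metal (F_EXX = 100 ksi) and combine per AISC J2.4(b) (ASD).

R_n/Ω ≈ 179 kip

t_e = 0.707 × 0.5 = 0.3535 in.
R_nwl = 0.6 × 100 × 0.3535 × 11 = 233.3 kip (longitudinal, 2 welds).
R_nwt = 0.6 × 100 × 0.3535 × 5 = 106 kip (transverse, base value).
(i) R_nwl + R_nwt = 339.4 kip; (ii) 0.85 R_nwl + 1.5 R_nwt = 357.4 kip.
R_n = max = 357.4 kip [governs: (ii)]; R_n/Ω = 178.7 kip.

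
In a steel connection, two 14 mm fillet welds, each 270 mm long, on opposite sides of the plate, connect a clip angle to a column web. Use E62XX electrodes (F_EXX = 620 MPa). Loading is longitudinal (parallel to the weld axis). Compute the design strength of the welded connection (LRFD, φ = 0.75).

φR_n ≈ 1490 kN

Effective throat t_e = 0.707 × 14 = 9.898 mm.
Total length L = 540 mm; A_we = 9.898 × 540 = 5345 mm².
F_nw = 0.6 F_EXX = 0.6 × 620 = 372 MPa.
φR_n = 0.75 × 372 × 5345 × 10⁻³ = 1491 kN.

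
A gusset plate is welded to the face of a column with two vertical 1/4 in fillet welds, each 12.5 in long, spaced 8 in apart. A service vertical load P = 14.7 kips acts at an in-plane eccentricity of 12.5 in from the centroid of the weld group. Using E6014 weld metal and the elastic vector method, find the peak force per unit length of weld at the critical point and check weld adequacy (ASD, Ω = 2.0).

E60XX → F_EXX = 60 ksi.
Total weld length L_w = 25 in. Treat welds as unit-width lines.
Polar moment about centroid: J = 2[d³/12 + d(b/2)²] = 2[12.5³/12 + 12.5×4²] = 725.5 in³.
Direct shear f_v = P/L_w = 14.7 / 25 = 0.588 kip/in (vertical).
Torsion M = P·e = 14.7 × 12.5 = 183.75 kip·in.
Critical point at (x, y) = (4, 6.25) from centroid. f_tx = M·y/J = 1.583 kip/in; f_ty = M·x/J = 1.013 kip/in.
Resultant f_max = √[f_tx² + (f_v + f_ty)²] = √[1.583² + (0.588 + 1.013)²] = 2.251 kip/in.
Capacity per unit length: r_n/Ω = (1/2.0) × 0.6 × 60 × (0.707 × 0.25) = 3.181 kip/in.
2.251 ≤ 3.181 → adequate.

f_max ≈ 2.25 kip/in; adequate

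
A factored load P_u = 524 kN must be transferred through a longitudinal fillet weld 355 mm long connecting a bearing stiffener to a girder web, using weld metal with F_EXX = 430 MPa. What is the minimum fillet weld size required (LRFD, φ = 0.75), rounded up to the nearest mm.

Total weld length L = 355 mm.
Required throat t_e = P_u / (φ × 0.6 F_EXX × L) = 524 / (0.75 × 0.6 × 430 × 355 × 10⁻³) = 7.628 mm.
Required leg w = t_e / 0.707 = 10.79 mm → use 11 mm.

w = 11 mm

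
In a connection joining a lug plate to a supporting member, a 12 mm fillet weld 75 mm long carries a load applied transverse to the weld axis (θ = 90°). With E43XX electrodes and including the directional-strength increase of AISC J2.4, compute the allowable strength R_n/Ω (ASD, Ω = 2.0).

R_n/Ω ≈ 123 kN

E43XX → F_EXX = 430 MPa.
t_e = 0.707 × 12 = 8.484 mm; A_we = 8.484 × 75 = 636.3 mm².
Directional factor: 1.0 + 0.5 sin^1.5(90°) = 1.5.
F_nw = 0.6 × 430 × 1.5 = 387 MPa.
R_n/Ω = (387 × 636.3) / 2.0 × 10⁻³ = 123.1 kN.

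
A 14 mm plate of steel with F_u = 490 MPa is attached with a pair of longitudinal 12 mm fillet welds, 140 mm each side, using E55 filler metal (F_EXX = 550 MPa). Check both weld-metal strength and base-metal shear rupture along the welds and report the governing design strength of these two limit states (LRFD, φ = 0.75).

t_e = 0.707 × 12 = 8.484 mm; L = 280 mm.
Weld metal: φR_n = 0.75 × 0.6 × 550 × 8.484 × 280 × 10⁻³ = 587.9 kN.
Base metal (shear rupture): φR_n = 0.75 × 0.6 × 490 × 14 × 280 × 10⁻³ = 864.4 kN.
Governing: weld metal.

φR_n ≈ 588 kN (weld metal governs)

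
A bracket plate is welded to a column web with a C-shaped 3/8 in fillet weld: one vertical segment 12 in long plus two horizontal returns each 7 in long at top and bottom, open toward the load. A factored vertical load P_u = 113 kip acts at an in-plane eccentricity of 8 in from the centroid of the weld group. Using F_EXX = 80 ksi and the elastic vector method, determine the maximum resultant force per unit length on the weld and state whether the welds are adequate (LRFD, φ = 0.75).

f_max ≈ 12.4 kip/in; NOT adequate

Total weld length L_w = 26 in. Treat welds as unit-width lines.
Centroid: x̄ = 2×7×3.5 / 26 = 1.885 in from the vertical weld.
Polar moment about centroid: J = I_x + I_y = [12³/12 + 2×7×6²] + [12×1.885² + 2(7³/12 + 7×1.615²)] = 784.3 in³.
Direct shear f_v = P/L_w = 113 / 26 = 4.346 kip/in (vertical).
Torsion M = P·e = 113 × 8 = 904 kip·in.
Critical point at (x, y) = (5.115, 6) from centroid. f_tx = M·y/J = 6.916 kip/in; f_ty = M·x/J = 5.896 kip/in.
Resultant f_max = √[f_tx² + (f_v + f_ty)²] = √[6.916² + (4.346 + 5.896)²] = 12.36 kip/in.
Capacity per unit length: φr_n = 0.75 × 0.6 × 80 × (0.707 × 0.375) = 9.544 kip/in.
12.36 > 9.544 → NOT adequate.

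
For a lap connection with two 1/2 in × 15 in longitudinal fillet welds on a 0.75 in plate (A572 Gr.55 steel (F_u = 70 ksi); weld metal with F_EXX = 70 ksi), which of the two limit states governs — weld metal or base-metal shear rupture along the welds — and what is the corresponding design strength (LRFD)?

t_e = 0.707 × 0.5 = 0.3535 in; L = 30 in.
Weld metal: φR_n = 0.75 × 0.6 × 70 × 0.3535 × 30 = 334.1 kips.
Base metal (shear rupture): φR_n = 0.75 × 0.6 × 70 × 0.75 × 30 = 708.8 kips.
Governing: weld metal.

φR_n ≈ 334 kips (weld metal governs)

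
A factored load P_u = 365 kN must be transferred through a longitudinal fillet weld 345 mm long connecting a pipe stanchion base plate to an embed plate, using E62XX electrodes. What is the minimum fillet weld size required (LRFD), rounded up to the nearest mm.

w = 6 mm

E62XX → F_EXX = 620 MPa.
Total weld length L = 345 mm.
Required throat t_e = P_u / (φ × 0.6 F_EXX × L) = 365 / (0.75 × 0.6 × 620 × 345 × 10⁻³) = 3.792 mm.
Required leg w = t_e / 0.707 = 5.364 mm → use 6 mm.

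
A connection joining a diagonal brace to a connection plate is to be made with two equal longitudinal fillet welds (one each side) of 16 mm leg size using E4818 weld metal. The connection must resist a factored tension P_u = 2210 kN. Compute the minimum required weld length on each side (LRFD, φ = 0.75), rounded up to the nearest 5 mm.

L = 455 mm on each side

E48XX → F_EXX = 480 MPa.
Throat t_e = 0.707 × 16 = 11.31 mm.
φr_n = 0.75 × 0.6 × 480 × 11.31 × 10⁻³ = 2.443 kN/mm.
L_req = P_u / φr_n = 2210 / 2.443 = 904.5 mm total.
Per side: 904.5 / 2 = 452.2 mm.
Round up → use L = 455 mm on each side.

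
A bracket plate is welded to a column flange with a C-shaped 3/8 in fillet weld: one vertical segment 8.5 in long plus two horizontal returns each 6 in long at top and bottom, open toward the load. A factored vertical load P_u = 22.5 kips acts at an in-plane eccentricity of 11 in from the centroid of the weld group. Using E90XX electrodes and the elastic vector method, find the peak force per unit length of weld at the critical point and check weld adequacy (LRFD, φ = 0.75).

f_max ≈ 5.1 kip/in; adequate

E90XX → F_EXX = 90 ksi.
Total weld length L_w = 20.5 in. Treat welds as unit-width lines.
Centroid: x̄ = 2×6×3 / 20.5 = 1.756 in from the vertical weld.
Polar moment about centroid: J = I_x + I_y = [8.5³/12 + 2×6×4.25²] + [8.5×1.756² + 2(6³/12 + 6×1.244²)] = 348.7 in³.
Direct shear f_v = P/L_w = 22.5 / 20.5 = 1.098 kip/in (vertical).
Torsion M = P·e = 22.5 × 11 = 247.5 kip·in.
Critical point at (x, y) = (4.244, 4.25) from centroid. f_tx = M·y/J = 3.016 kip/in; f_ty = M·x/J = 3.012 kip/in.
Resultant f_max = √[f_tx² + (f_v + f_ty)²] = √[3.016² + (1.098 + 3.012)²] = 5.098 kip/in.
Capacity per unit length: φr_n = 0.75 × 0.6 × 90 × (0.707 × 0.375) = 10.74 kip/in.
5.098 ≤ 10.74 → adequate.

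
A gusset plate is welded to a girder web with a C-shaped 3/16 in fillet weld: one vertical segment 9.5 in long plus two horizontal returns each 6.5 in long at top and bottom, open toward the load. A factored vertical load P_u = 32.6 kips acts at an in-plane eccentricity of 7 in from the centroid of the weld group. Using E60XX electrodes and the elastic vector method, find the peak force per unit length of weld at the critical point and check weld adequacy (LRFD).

E60XX → F_EXX = 60 ksi.
Total weld length L_w = 22.5 in. Treat welds as unit-width lines.
Centroid: x̄ = 2×6.5×3.25 / 22.5 = 1.878 in from the vertical weld.
Polar moment about centroid: J = I_x + I_y = [9.5³/12 + 2×6.5×4.75²] + [9.5×1.878² + 2(6.5³/12 + 6.5×1.372²)] = 468.5 in³.
Direct shear f_v = P/L_w = 32.6 / 22.5 = 1.449 kip/in (vertical).
Torsion M = P·e = 32.6 × 7 = 228.2 kip·in.
Critical point at (x, y) = (4.622, 4.75) from centroid. f_tx = M·y/J = 2.314 kip/in; f_ty = M·x/J = 2.251 kip/in.
Resultant f_max = √[f_tx² + (f_v + f_ty)²] = √[2.314² + (1.449 + 2.251)²] = 4.364 kip/in.
Capacity per unit length: φr_n = 0.75 × 0.6 × 60 × (0.707 × 0.1875) = 3.579 kip/in.
4.364 > 3.579 → NOT adequate.

f_max ≈ 4.36 kip/in; NOT adequate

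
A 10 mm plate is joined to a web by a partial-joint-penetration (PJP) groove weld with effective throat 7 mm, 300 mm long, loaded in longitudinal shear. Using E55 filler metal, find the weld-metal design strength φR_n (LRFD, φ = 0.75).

φR_n ≈ 520 kN

E55XX → F_EXX = 550 MPa.
Effective throat (given) t_e = 7 mm.
A_we = 7 × 300 = 2100 mm².
F_nw = 0.6 F_EXX = 330 MPa.
φR_n = 0.75 × 330 × 2100 × 10⁻³ = 519.8 kN.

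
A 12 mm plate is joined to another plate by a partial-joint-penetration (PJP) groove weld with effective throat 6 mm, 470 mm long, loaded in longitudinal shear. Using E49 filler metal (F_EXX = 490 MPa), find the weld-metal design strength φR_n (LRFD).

Effective throat (given) t_e = 6 mm.
A_we = 6 × 470 = 2820 mm².
F_nw = 0.6 F_EXX = 294 MPa.
φR_n = 0.75 × 294 × 2820 × 10⁻³ = 621.8 kN.

φR_n ≈ 622 kN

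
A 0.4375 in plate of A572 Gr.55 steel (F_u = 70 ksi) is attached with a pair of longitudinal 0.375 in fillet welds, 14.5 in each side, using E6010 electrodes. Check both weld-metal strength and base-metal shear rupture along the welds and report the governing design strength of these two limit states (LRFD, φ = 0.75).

φR_n ≈ 208 kip (weld metal governs)

E60XX → F_EXX = 60 ksi.
t_e = 0.707 × 0.375 = 0.2651 in; L = 29 in.
Weld metal: φR_n = 0.75 × 0.6 × 60 × 0.2651 × 29 = 207.6 kip.
Base metal (shear rupture): φR_n = 0.75 × 0.6 × 70 × 0.4375 × 29 = 399.7 kip.
Governing: weld metal.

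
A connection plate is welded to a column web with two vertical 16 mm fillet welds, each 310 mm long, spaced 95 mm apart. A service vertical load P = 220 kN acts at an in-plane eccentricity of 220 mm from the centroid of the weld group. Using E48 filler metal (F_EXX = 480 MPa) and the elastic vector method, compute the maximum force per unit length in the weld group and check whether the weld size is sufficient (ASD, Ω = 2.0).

f_max ≈ 1380 N/mm; adequate

Total weld length L_w = 620 mm. Treat welds as unit-width lines.
Polar moment about centroid: J = 2[d³/12 + d(b/2)²] = 2[310³/12 + 310×47.5²] = 6364000 mm³.
Direct shear f_v = P/L_w = 220×10³ / 620 = 354.8 N/mm (vertical).
Torsion M = P·e = 220×10³ × 220 = 48400000 N·mm.
Critical point at (x, y) = (47.5, 155) from centroid. f_tx = M·y/J = 1179 N/mm; f_ty = M·x/J = 361.2 N/mm.
Resultant f_max = √[f_tx² + (f_v + f_ty)²] = √[1179² + (354.8 + 361.2)²] = 1379 N/mm.
Capacity per unit length: r_n/Ω = (1/2.0) × 0.6 × 480 × (0.707 × 16) = 1629 N/mm.
1379 ≤ 1629 → adequate.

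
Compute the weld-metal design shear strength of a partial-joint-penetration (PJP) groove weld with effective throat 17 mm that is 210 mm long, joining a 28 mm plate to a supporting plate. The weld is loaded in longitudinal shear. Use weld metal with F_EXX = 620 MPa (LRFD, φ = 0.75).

Effective throat (given) t_e = 17 mm.
A_we = 17 × 210 = 3570 mm².
F_nw = 0.6 F_EXX = 372 MPa.
φR_n = 0.75 × 372 × 3570 × 10⁻³ = 996 kN.

φR_n ≈ 996 kN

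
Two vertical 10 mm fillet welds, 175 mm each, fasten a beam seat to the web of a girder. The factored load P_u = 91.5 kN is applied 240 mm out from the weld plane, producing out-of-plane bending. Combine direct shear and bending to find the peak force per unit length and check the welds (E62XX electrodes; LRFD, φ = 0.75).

f_max ≈ 2170 N/mm; NOT adequate

E62XX → F_EXX = 620 MPa.
L_w = 2 × 175 = 350 mm; section modulus (unit throat) S = 2 × L²/6 = 10210 mm².
Direct shear f_v = P/L_w = 91.5×10³/350 = 261.4 N/mm.
Moment M = P × e = 91.5×10³ × 240 = 21960000 N·mm; bending f_b = M/S = 2151 N/mm.
f_max = √(f_v² + f_b²) = √(261.4² + 2151²) = 2167 N/mm.
φr_n = 0.75 × 0.6 × 620 × (0.707 × 10) = 1973 N/mm → NOT adequate.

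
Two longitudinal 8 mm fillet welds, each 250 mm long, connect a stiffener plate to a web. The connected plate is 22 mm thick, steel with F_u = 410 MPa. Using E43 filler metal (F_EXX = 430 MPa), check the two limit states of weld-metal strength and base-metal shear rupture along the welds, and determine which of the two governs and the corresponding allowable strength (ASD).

t_e = 0.707 × 8 = 5.656 mm; L = 500 mm.
Weld metal: R_n/Ω = (1/2.0) × 0.6 × 430 × 5.656 × 500 × 10⁻³ = 364.8 kN.
Base metal (shear rupture): R_n/Ω = (1/2.0) × 0.6 × 410 × 22 × 500 × 10⁻³ = 1353 kN.
Governing: weld metal.

R_n/Ω ≈ 365 kN (weld metal governs)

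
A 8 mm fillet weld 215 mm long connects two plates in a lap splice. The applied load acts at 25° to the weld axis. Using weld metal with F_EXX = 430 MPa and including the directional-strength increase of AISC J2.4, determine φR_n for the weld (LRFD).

t_e = 0.707 × 8 = 5.656 mm; A_we = 5.656 × 215 = 1216 mm².
Directional factor: 1.0 + 0.5 sin^1.5(25°) = 1.137.
F_nw = 0.6 × 430 × 1.137 = 293.4 MPa.
φR_n = 0.75 × 293.4 × 1216 × 10⁻³ = 267.6 kN.

φR_n ≈ 268 kN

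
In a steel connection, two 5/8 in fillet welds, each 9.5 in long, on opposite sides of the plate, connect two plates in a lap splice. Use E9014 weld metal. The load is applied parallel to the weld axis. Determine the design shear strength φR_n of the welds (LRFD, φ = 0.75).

φR_n ≈ 340 kips

E90XX → F_EXX = 90 ksi.
Effective throat t_e = 0.707 × 0.625 = 0.4419 in.
Total length L = 19 in; A_we = 0.4419 × 19 = 8.396 in².
F_nw = 0.6 F_EXX = 0.6 × 90 = 54 ksi.
φR_n = 0.75 × 54 × 8.396 = 340 kips.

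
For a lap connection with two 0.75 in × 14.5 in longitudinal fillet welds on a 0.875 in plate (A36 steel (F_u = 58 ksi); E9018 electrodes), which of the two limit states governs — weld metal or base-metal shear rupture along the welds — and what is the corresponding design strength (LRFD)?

φR_n ≈ 623 kip (weld metal governs)

E90XX → F_EXX = 90 ksi.
t_e = 0.707 × 0.75 = 0.5302 in; L = 29 in.
Weld metal: φR_n = 0.75 × 0.6 × 90 × 0.5302 × 29 = 622.8 kip.
Base metal (shear rupture): φR_n = 0.75 × 0.6 × 58 × 0.875 × 29 = 662.3 kip.
Governing: weld metal.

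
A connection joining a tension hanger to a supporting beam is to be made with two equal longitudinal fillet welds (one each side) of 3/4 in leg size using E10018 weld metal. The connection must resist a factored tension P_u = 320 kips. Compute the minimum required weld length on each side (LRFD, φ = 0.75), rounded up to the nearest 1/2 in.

E100XX → F_EXX = 100 ksi.
Throat t_e = 0.707 × 0.75 = 0.5302 in.
φr_n = 0.75 × 0.6 × 100 × 0.5302 = 23.86 kips/in.
L_req = P_u / φr_n = 320 / 23.86 = 13.41 in total.
Per side: 13.41 / 2 = 6.705 in.
Round up → use L = 7 in on each side.

L = 7 in on each side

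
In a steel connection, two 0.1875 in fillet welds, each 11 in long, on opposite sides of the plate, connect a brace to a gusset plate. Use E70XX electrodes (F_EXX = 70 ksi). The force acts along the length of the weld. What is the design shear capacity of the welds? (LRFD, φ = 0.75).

φR_n ≈ 91.9 kips

Effective throat t_e = 0.707 × 0.1875 = 0.1326 in.
Total length L = 22 in; A_we = 0.1326 × 22 = 2.916 in².
F_nw = 0.6 F_EXX = 0.6 × 70 = 42 ksi.
φR_n = 0.75 × 42 × 2.916 = 91.87 kips.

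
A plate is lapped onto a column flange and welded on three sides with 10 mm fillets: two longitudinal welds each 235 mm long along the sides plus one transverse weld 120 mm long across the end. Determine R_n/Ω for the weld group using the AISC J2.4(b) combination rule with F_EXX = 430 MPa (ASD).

R_n/Ω ≈ 538 kN

t_e = 0.707 × 10 = 7.07 mm.
R_nwl = 0.6 × 430 × 7.07 × 470 × 10⁻³ = 857.3 kN (longitudinal, 2 welds).
R_nwt = 0.6 × 430 × 7.07 × 120 × 10⁻³ = 218.9 kN (transverse, base value).
(i) R_nwl + R_nwt = 1076 kN; (ii) 0.85 R_nwl + 1.5 R_nwt = 1057 kN.
R_n = max = 1076 kN [governs: (i)]; R_n/Ω = 538.1 kN.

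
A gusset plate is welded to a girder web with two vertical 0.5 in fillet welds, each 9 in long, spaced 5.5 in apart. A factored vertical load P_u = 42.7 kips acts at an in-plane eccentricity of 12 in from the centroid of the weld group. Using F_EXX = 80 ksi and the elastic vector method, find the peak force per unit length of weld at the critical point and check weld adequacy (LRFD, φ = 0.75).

f_max ≈ 11.9 kip/in; adequate

Total weld length L_w = 18 in. Treat welds as unit-width lines.
Polar moment about centroid: J = 2[d³/12 + d(b/2)²] = 2[9³/12 + 9×2.75²] = 257.6 in³.
Direct shear f_v = P/L_w = 42.7 / 18 = 2.372 kip/in (vertical).
Torsion M = P·e = 42.7 × 12 = 512.4 kip·in.
Critical point at (x, y) = (2.75, 4.5) from centroid. f_tx = M·y/J = 8.95 kip/in; f_ty = M·x/J = 5.47 kip/in.
Resultant f_max = √[f_tx² + (f_v + f_ty)²] = √[8.95² + (2.372 + 5.47)²] = 11.9 kip/in.
Capacity per unit length: φr_n = 0.75 × 0.6 × 80 × (0.707 × 0.5) = 12.73 kip/in.
11.9 ≤ 12.73 → adequate.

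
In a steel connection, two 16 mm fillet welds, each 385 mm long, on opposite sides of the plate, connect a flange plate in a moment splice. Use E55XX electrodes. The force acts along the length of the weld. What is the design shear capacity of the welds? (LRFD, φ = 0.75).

φR_n ≈ 2160 kN

E55XX → F_EXX = 550 MPa.
Effective throat t_e = 0.707 × 16 = 11.31 mm.
Total length L = 770 mm; A_we = 11.31 × 770 = 8710 mm².
F_nw = 0.6 F_EXX = 0.6 × 550 = 330 MPa.
φR_n = 0.75 × 330 × 8710 × 10⁻³ = 2156 kN.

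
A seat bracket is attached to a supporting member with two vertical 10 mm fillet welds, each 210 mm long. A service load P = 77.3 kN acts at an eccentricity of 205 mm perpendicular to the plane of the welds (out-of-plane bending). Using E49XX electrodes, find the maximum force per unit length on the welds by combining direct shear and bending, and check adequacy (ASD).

E49XX → F_EXX = 490 MPa.
L_w = 2 × 210 = 420 mm; section modulus (unit throat) S = 2 × L²/6 = 14700 mm².
Direct shear f_v = P/L_w = 77.3×10³/420 = 184 N/mm.
Moment M = P × e = 77.3×10³ × 205 = 15846000 N·mm; bending f_b = M/S = 1078 N/mm.
f_max = √(f_v² + f_b²) = √(184² + 1078²) = 1094 N/mm.
r_n/Ω = (1/2.0) × 0.6 × 490 × (0.707 × 10) = 1039 N/mm → NOT adequate.

f_max ≈ 1090 N/mm; NOT adequate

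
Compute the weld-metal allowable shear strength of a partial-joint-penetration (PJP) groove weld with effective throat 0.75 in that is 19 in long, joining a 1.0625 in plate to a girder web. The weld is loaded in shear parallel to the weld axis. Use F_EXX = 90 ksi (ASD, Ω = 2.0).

R_n/Ω ≈ 385 kip

Effective throat (given) t_e = 0.75 in.
A_we = 0.75 × 19 = 14.25 in².
F_nw = 0.6 F_EXX = 54 ksi.
R_n/Ω = (54 × 14.25) / 2.0 = 384.8 kip.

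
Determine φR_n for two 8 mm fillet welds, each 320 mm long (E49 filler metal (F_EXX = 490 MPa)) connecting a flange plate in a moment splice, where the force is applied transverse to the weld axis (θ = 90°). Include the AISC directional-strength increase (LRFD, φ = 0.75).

φR_n ≈ 1200 kN

t_e = 0.707 × 8 = 5.656 mm; A_we = 5.656 × 640 = 3620 mm².
Directional factor: 1.0 + 0.5 sin^1.5(90°) = 1.5.
F_nw = 0.6 × 490 × 1.5 = 441 MPa.
φR_n = 0.75 × 441 × 3620 × 10⁻³ = 1197 kN.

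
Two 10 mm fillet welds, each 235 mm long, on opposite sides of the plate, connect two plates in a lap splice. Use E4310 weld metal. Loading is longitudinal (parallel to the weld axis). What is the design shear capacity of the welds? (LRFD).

φR_n ≈ 643 kN

E43XX → F_EXX = 430 MPa.
Effective throat t_e = 0.707 × 10 = 7.07 mm.
Total length L = 470 mm; A_we = 7.07 × 470 = 3323 mm².
F_nw = 0.6 F_EXX = 0.6 × 430 = 258 MPa.
φR_n = 0.75 × 258 × 3323 × 10⁻³ = 643 kN.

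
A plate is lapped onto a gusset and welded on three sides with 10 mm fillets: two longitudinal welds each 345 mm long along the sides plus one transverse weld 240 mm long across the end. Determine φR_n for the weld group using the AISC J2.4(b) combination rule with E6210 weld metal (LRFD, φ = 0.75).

E62XX → F_EXX = 620 MPa.
t_e = 0.707 × 10 = 7.07 mm.
R_nwl = 0.6 × 620 × 7.07 × 690 × 10⁻³ = 1815 kN (longitudinal, 2 welds).
R_nwt = 0.6 × 620 × 7.07 × 240 × 10⁻³ = 631.2 kN (transverse, base value).
(i) R_nwl + R_nwt = 2446 kN; (ii) 0.85 R_nwl + 1.5 R_nwt = 2489 kN.
R_n = max = 2489 kN [governs: (ii)]; φR_n = 1867 kN.

φR_n ≈ 1870 kN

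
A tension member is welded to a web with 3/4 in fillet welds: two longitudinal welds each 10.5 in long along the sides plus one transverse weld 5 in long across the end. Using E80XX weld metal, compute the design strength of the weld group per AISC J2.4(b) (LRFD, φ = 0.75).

E80XX → F_EXX = 80 ksi.
t_e = 0.707 × 0.75 = 0.5302 in.
R_nwl = 0.6 × 80 × 0.5302 × 21 = 534.5 kips (longitudinal, 2 welds).
R_nwt = 0.6 × 80 × 0.5302 × 5 = 127.3 kips (transverse, base value).
(i) R_nwl + R_nwt = 661.8 kips; (ii) 0.85 R_nwl + 1.5 R_nwt = 645.2 kips.
R_n = max = 661.8 kips [governs: (i)]; φR_n = 496.3 kips.

φR_n ≈ 496 kips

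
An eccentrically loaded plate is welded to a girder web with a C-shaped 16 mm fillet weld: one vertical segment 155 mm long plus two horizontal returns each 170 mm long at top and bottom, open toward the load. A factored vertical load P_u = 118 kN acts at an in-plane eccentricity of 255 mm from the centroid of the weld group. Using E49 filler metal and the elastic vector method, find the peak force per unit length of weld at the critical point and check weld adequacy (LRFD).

E49XX → F_EXX = 490 MPa.
Total weld length L_w = 495 mm. Treat welds as unit-width lines.
Centroid: x̄ = 2×170×85 / 495 = 58.38 mm from the vertical weld.
Polar moment about centroid: J = I_x + I_y = [155³/12 + 2×170×77.5²] + [155×58.38² + 2(170³/12 + 170×26.62²)] = 3940000 mm³.
Direct shear f_v = P/L_w = 118×10³ / 495 = 238.4 N/mm (vertical).
Torsion M = P·e = 118×10³ × 255 = 30090000 N·mm.
Critical point at (x, y) = (111.6, 77.5) from centroid. f_tx = M·y/J = 591.8 N/mm; f_ty = M·x/J = 852.3 N/mm.
Resultant f_max = √[f_tx² + (f_v + f_ty)²] = √[591.8² + (238.4 + 852.3)²] = 1241 N/mm.
Capacity per unit length: φr_n = 0.75 × 0.6 × 490 × (0.707 × 16) = 2494 N/mm.
1241 ≤ 2494 → adequate.

f_max ≈ 1240 N/mm; adequate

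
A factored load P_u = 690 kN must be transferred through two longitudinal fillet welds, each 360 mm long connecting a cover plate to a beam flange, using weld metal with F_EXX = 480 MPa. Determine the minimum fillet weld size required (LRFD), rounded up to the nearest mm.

Total weld length L = 720 mm.
Required throat t_e = P_u / (φ × 0.6 F_EXX × L) = 690 / (0.75 × 0.6 × 480 × 720 × 10⁻³) = 4.437 mm.
Required leg w = t_e / 0.707 = 6.275 mm → use 7 mm.

w = 7 mm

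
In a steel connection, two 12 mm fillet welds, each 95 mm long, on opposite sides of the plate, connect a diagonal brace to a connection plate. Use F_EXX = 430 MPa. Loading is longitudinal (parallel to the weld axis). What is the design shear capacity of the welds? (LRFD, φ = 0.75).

φR_n ≈ 312 kN

Effective throat t_e = 0.707 × 12 = 8.484 mm.
Total length L = 190 mm; A_we = 8.484 × 190 = 1612 mm².
F_nw = 0.6 F_EXX = 0.6 × 430 = 258 MPa.
φR_n = 0.75 × 258 × 1612 × 10⁻³ = 311.9 kN.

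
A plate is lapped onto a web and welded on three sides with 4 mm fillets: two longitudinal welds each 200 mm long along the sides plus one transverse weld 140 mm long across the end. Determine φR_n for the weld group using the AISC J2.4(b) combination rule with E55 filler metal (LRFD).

E55XX → F_EXX = 550 MPa.
t_e = 0.707 × 4 = 2.828 mm.
R_nwl = 0.6 × 550 × 2.828 × 400 × 10⁻³ = 373.3 kN (longitudinal, 2 welds).
R_nwt = 0.6 × 550 × 2.828 × 140 × 10⁻³ = 130.7 kN (transverse, base value).
(i) R_nwl + R_nwt = 503.9 kN; (ii) 0.85 R_nwl + 1.5 R_nwt = 513.3 kN.
R_n = max = 513.3 kN [governs: (ii)]; φR_n = 385 kN.

φR_n ≈ 385 kN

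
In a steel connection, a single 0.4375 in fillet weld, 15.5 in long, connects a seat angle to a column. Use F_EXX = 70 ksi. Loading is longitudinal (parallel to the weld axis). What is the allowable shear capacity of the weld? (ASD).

R_n/Ω ≈ 101 kip

Effective throat t_e = 0.707 × 0.4375 = 0.3093 in.
Total length L = 15.5 in; A_we = 0.3093 × 15.5 = 4.794 in².
F_nw = 0.6 F_EXX = 0.6 × 70 = 42 ksi.
R_n = 42 × 4.794 = 201.4 kip; R_n/Ω = 201.4/2.0 = 100.7 kip.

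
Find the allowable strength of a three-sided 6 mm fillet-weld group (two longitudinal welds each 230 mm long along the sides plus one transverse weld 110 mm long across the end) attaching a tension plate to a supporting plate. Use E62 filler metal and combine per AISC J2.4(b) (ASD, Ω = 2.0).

R_n/Ω ≈ 450 kN

E62XX → F_EXX = 620 MPa.
t_e = 0.707 × 6 = 4.242 mm.
R_nwl = 0.6 × 620 × 4.242 × 460 × 10⁻³ = 725.9 kN (longitudinal, 2 welds).
R_nwt = 0.6 × 620 × 4.242 × 110 × 10⁻³ = 173.6 kN (transverse, base value).
(i) R_nwl + R_nwt = 899.5 kN; (ii) 0.85 R_nwl + 1.5 R_nwt = 877.4 kN.
R_n = max = 899.5 kN [governs: (i)]; R_n/Ω = 449.7 kN.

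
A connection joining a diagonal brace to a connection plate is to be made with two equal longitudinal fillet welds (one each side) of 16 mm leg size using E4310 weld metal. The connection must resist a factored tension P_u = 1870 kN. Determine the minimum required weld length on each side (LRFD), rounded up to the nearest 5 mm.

L = 430 mm on each side

E43XX → F_EXX = 430 MPa.
Throat t_e = 0.707 × 16 = 11.31 mm.
φr_n = 0.75 × 0.6 × 430 × 11.31 × 10⁻³ = 2.189 kN/mm.
L_req = P_u / φr_n = 1870 / 2.189 = 854.3 mm total.
Per side: 854.3 / 2 = 427.2 mm.
Round up → use L = 430 mm on each side.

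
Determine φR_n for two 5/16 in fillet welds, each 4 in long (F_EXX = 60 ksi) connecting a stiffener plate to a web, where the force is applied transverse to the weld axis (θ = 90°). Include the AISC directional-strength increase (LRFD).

t_e = 0.707 × 0.3125 = 0.2209 in; A_we = 0.2209 × 8 = 1.767 in².
Directional factor: 1.0 + 0.5 sin^1.5(90°) = 1.5.
F_nw = 0.6 × 60 × 1.5 = 54 ksi.
φR_n = 0.75 × 54 × 1.767 = 71.58 kip.

φR_n ≈ 71.6 kip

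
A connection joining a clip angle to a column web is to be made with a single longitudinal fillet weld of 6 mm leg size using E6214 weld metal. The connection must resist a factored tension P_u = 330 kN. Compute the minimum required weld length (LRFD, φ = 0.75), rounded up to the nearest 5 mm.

E62XX → F_EXX = 620 MPa.
Throat t_e = 0.707 × 6 = 4.242 mm.
φr_n = 0.75 × 0.6 × 620 × 4.242 × 10⁻³ = 1.184 kN/mm.
L_req = P_u / φr_n = 330 / 1.184 = 278.8 mm total.
Round up → use L = 280 mm.

L = 280 mm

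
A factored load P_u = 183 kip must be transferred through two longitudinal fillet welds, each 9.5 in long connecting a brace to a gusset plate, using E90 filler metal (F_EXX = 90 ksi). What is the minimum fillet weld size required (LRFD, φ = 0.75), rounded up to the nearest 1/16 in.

w = 3/8 in

Total weld length L = 19 in.
Required throat t_e = P_u / (φ × 0.6 F_EXX × L) = 183 / (0.75 × 0.6 × 90 × 19) = 0.2378 in.
Required leg w = t_e / 0.707 = 0.3364 in → use 3/8 in.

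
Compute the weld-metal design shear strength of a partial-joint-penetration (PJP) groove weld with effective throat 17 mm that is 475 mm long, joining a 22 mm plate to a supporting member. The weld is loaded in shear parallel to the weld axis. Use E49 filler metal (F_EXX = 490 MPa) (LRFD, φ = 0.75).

φR_n ≈ 1780 kN

Effective throat (given) t_e = 17 mm.
A_we = 17 × 475 = 8075 mm².
F_nw = 0.6 F_EXX = 294 MPa.
φR_n = 0.75 × 294 × 8075 × 10⁻³ = 1781 kN.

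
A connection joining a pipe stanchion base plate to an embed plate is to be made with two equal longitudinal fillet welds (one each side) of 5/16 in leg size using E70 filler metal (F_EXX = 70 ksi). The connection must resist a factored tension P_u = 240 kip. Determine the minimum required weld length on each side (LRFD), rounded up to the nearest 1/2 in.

L = 17.5 in on each side

Throat t_e = 0.707 × 0.3125 = 0.2209 in.
φr_n = 0.75 × 0.6 × 70 × 0.2209 = 6.96 kip/in.
L_req = P_u / φr_n = 240 / 6.96 = 34.49 in total.
Per side: 34.49 / 2 = 17.24 in.
Round up → use L = 17.5 in on each side.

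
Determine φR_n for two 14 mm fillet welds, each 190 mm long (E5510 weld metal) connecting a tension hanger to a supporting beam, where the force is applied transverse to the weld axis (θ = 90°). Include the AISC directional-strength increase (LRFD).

E55XX → F_EXX = 550 MPa.
t_e = 0.707 × 14 = 9.898 mm; A_we = 9.898 × 380 = 3761 mm².
Directional factor: 1.0 + 0.5 sin^1.5(90°) = 1.5.
F_nw = 0.6 × 550 × 1.5 = 495 MPa.
φR_n = 0.75 × 495 × 3761 × 10⁻³ = 1396 kN.

φR_n ≈ 1400 kN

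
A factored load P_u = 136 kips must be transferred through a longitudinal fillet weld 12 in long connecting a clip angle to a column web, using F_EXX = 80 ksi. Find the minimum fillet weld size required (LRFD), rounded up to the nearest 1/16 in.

w = 1/2 in

Total weld length L = 12 in.
Required throat t_e = P_u / (φ × 0.6 F_EXX × L) = 136 / (0.75 × 0.6 × 80 × 12) = 0.3148 in.
Required leg w = t_e / 0.707 = 0.4453 in → use 1/2 in.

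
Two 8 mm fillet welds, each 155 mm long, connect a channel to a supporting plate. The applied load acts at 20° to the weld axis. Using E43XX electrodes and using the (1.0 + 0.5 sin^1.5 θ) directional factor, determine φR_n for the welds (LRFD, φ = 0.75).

E43XX → F_EXX = 430 MPa.
t_e = 0.707 × 8 = 5.656 mm; A_we = 5.656 × 310 = 1753 mm².
Directional factor: 1.0 + 0.5 sin^1.5(20°) = 1.1.
F_nw = 0.6 × 430 × 1.1 = 283.8 MPa.
φR_n = 0.75 × 283.8 × 1753 × 10⁻³ = 373.2 kN.

φR_n ≈ 373 kN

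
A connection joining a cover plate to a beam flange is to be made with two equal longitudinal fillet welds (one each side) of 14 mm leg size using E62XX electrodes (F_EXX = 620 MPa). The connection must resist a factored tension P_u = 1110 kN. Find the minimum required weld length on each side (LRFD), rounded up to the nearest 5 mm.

Throat t_e = 0.707 × 14 = 9.898 mm.
φr_n = 0.75 × 0.6 × 620 × 9.898 × 10⁻³ = 2.762 kN/mm.
L_req = P_u / φr_n = 1110 / 2.762 = 401.9 mm total.
Per side: 401.9 / 2 = 201 mm.
Round up → use L = 205 mm on each side.

L = 205 mm on each side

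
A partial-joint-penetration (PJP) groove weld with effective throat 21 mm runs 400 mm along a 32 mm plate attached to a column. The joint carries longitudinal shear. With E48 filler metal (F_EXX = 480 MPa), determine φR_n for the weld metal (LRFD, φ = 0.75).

φR_n ≈ 1810 kN

Effective throat (given) t_e = 21 mm.
A_we = 21 × 400 = 8400 mm².
F_nw = 0.6 F_EXX = 288 MPa.
φR_n = 0.75 × 288 × 8400 × 10⁻³ = 1814 kN.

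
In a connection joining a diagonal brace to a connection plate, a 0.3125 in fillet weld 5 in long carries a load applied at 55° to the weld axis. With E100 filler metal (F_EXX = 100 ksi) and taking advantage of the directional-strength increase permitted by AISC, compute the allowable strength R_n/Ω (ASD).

t_e = 0.707 × 0.3125 = 0.2209 in; A_we = 0.2209 × 5 = 1.105 in².
Directional factor: 1.0 + 0.5 sin^1.5(55°) = 1.371.
F_nw = 0.6 × 100 × 1.371 = 82.24 ksi.
R_n/Ω = (82.24 × 1.105) / 2.0 = 45.43 kips.

R_n/Ω ≈ 45.4 kips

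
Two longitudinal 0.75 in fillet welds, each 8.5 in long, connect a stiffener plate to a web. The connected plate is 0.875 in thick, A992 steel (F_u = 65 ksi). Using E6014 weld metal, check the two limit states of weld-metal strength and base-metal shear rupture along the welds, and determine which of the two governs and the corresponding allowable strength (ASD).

R_n/Ω ≈ 162 kip (weld metal governs)

E60XX → F_EXX = 60 ksi.
t_e = 0.707 × 0.75 = 0.5302 in; L = 17 in.
Weld metal: R_n/Ω = (1/2.0) × 0.6 × 60 × 0.5302 × 17 = 162.3 kip.
Base metal (shear rupture): R_n/Ω = (1/2.0) × 0.6 × 65 × 0.875 × 17 = 290.1 kip.
Governing: weld metal.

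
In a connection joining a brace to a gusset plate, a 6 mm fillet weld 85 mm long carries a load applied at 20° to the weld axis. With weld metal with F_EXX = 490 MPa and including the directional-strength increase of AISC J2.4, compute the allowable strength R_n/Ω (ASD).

R_n/Ω ≈ 58.3 kN

t_e = 0.707 × 6 = 4.242 mm; A_we = 4.242 × 85 = 360.6 mm².
Directional factor: 1.0 + 0.5 sin^1.5(20°) = 1.1.
F_nw = 0.6 × 490 × 1.1 = 323.4 MPa.
R_n/Ω = (323.4 × 360.6) / 2.0 × 10⁻³ = 58.3 kN.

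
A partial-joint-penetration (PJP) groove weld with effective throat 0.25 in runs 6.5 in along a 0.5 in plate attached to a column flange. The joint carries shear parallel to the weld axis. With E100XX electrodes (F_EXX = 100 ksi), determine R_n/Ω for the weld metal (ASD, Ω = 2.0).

Effective throat (given) t_e = 0.25 in.
A_we = 0.25 × 6.5 = 1.625 in².
F_nw = 0.6 F_EXX = 60 ksi.
R_n/Ω = (60 × 1.625) / 2.0 = 48.75 kip.

R_n/Ω ≈ 48.8 kip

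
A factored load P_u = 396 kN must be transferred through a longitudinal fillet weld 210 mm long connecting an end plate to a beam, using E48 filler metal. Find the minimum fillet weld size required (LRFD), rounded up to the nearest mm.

w = 13 mm

E48XX → F_EXX = 480 MPa.
Total weld length L = 210 mm.
Required throat t_e = P_u / (φ × 0.6 F_EXX × L) = 396 / (0.75 × 0.6 × 480 × 210 × 10⁻³) = 8.73 mm.
Required leg w = t_e / 0.707 = 12.35 mm → use 13 mm.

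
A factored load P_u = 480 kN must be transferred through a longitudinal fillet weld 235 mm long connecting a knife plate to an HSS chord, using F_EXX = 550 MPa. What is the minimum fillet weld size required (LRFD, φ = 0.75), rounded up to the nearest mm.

Total weld length L = 235 mm.
Required throat t_e = P_u / (φ × 0.6 F_EXX × L) = 480 / (0.75 × 0.6 × 550 × 235 × 10⁻³) = 8.253 mm.
Required leg w = t_e / 0.707 = 11.67 mm → use 12 mm.

w = 12 mm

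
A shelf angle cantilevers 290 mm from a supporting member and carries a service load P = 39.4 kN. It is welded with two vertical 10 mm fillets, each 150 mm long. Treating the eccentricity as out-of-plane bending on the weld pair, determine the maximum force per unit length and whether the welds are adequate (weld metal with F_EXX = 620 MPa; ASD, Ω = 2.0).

f_max ≈ 1530 N/mm; NOT adequate

L_w = 2 × 150 = 300 mm; section modulus (unit throat) S = 2 × L²/6 = 7500 mm².
Direct shear f_v = P/L_w = 39.4×10³/300 = 131.3 N/mm.
Moment M = P × e = 39.4×10³ × 290 = 11426000 N·mm; bending f_b = M/S = 1523 N/mm.
f_max = √(f_v² + f_b²) = √(131.3² + 1523²) = 1529 N/mm.
r_n/Ω = (1/2.0) × 0.6 × 620 × (0.707 × 10) = 1315 N/mm → NOT adequate.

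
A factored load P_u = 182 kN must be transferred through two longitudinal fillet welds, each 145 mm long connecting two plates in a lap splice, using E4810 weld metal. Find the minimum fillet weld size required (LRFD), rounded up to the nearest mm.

E48XX → F_EXX = 480 MPa.
Total weld length L = 290 mm.
Required throat t_e = P_u / (φ × 0.6 F_EXX × L) = 182 / (0.75 × 0.6 × 480 × 290 × 10⁻³) = 2.905 mm.
Required leg w = t_e / 0.707 = 4.11 mm → use 5 mm.

w = 5 mm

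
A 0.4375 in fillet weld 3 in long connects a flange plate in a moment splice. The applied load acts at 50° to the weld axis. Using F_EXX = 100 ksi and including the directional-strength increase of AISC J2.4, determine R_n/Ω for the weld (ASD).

t_e = 0.707 × 0.4375 = 0.3093 in; A_we = 0.3093 × 3 = 0.9279 in².
Directional factor: 1.0 + 0.5 sin^1.5(50°) = 1.335.
F_nw = 0.6 × 100 × 1.335 = 80.11 ksi.
R_n/Ω = (80.11 × 0.9279) / 2.0 = 37.17 kip.

R_n/Ω ≈ 37.2 kip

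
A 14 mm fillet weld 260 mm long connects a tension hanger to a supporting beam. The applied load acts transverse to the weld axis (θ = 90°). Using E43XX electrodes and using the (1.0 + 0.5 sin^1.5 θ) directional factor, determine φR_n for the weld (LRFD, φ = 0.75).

E43XX → F_EXX = 430 MPa.
t_e = 0.707 × 14 = 9.898 mm; A_we = 9.898 × 260 = 2573 mm².
Directional factor: 1.0 + 0.5 sin^1.5(90°) = 1.5.
F_nw = 0.6 × 430 × 1.5 = 387 MPa.
φR_n = 0.75 × 387 × 2573 × 10⁻³ = 747 kN.

φR_n ≈ 747 kN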